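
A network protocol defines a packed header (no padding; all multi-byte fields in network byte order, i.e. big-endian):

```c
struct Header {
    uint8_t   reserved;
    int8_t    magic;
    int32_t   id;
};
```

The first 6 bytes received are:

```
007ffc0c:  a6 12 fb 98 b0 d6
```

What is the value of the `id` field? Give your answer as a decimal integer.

-73879338

`id` follows `reserved` (1 B), `magic` (1 B), so it starts at offset 1 + 1 = 2 and occupies 4 bytes.
Bytes at offsets 2..5: FB 98 B0 D6.
Big-endian stores the most-significant byte at the lowest address.
The bytes are already most-significant first: 0xFB98B0D6.
Top bit is set, so as a signed 32-bit value this is 0xFB98B0D6 − 2^32 = -73879338.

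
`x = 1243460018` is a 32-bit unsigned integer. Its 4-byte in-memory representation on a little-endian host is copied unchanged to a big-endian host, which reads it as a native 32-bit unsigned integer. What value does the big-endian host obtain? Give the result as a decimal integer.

2997951818

1243460018 in 32-bit hexadecimal is 0x4A1DB1B2.
Stored little-endian, the bytes at ascending addresses are B2 B1 1D 4A.
Read back as big-endian, the last byte is least significant, giving 0xB2B11D4A.
0xB2B11D4A = 2997951818.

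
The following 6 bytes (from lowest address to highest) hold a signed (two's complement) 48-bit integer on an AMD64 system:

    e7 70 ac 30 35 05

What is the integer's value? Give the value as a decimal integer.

Little-endian: lowest address holds the least-significant byte.
Reassemble most-significant byte first: 05 35 30 AC 70 E7 → 0x053530AC70E7.
0x053530AC70E7 = 5726008013031.

5726008013031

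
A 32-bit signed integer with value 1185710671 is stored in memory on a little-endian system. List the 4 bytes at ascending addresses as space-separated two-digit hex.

4F 82 AC 46

1185710671 in hexadecimal, padded to 32 bits, is 0x46AC824F.
Split into bytes (most-significant first): 46 AC 82 4F.
In little-endian order the low byte comes first in memory.
So at ascending addresses the bytes are 4F 82 AC 46.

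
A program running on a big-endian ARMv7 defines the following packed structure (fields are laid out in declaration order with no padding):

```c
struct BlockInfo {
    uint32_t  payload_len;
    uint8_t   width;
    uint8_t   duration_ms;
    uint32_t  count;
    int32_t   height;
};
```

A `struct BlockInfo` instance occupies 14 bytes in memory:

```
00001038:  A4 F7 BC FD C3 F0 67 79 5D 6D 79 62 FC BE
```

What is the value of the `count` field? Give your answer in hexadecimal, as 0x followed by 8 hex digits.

`count` follows `payload_len` (4 B), `width` (1 B), `duration_ms` (1 B), so it starts at offset 4 + 1 + 1 = 6 and occupies 4 bytes.
Bytes at offsets 6..9: 67 79 5D 6D.
Big-endian: lowest address holds the most-significant byte.
The bytes are already most-significant first: 0x67795D6D.

0x67795D6D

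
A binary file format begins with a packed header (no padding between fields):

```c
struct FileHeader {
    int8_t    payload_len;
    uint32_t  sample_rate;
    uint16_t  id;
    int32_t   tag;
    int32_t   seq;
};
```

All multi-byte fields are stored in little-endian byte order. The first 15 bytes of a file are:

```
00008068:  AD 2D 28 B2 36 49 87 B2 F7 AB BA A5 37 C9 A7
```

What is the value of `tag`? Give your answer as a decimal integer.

`tag` follows `payload_len` (1 B), `sample_rate` (4 B), `id` (2 B), so it starts at offset 1 + 4 + 2 = 7 and occupies 4 bytes.
Bytes at offsets 7..10: B2 F7 AB BA.
In little-endian order the low byte comes first in memory.
Reassemble most-significant byte first: BA AB F7 B2 → 0xBAABF7B2.
Top bit is set, so as a signed 32-bit value this is 0xBAABF7B2 − 2^32 = -1163135054.

-1163135054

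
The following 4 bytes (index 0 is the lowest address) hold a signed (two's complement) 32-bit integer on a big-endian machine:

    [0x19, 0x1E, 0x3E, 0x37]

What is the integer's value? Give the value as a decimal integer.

Big-endian stores the most-significant byte at the lowest address.
The bytes are already most-significant first: 0x191E3E37.
0x191E3E37 = 421412407.

421412407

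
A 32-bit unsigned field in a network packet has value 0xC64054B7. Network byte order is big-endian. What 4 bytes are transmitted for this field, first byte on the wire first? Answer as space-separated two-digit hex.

Split into bytes (most-significant first): C6 40 54 B7.
Big-endian: lowest address holds the most-significant byte.
So the memory order matches the most-significant-first order: C6 40 54 B7.

C6 40 54 B7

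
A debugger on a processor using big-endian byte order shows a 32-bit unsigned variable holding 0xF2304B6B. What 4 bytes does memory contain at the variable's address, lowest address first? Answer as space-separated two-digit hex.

F2 30 4B 6B

Split into bytes (most-significant first): F2 30 4B 6B.
Big-endian: lowest address holds the most-significant byte.
So the memory order matches the most-significant-first order: F2 30 4B 6B.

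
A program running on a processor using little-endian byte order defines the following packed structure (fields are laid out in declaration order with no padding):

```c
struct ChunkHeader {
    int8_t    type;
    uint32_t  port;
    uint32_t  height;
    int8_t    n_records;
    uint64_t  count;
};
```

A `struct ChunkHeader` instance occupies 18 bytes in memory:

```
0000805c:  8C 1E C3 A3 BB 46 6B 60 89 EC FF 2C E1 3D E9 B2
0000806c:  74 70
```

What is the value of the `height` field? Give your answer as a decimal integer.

`height` follows `type` (1 B), `port` (4 B), so it starts at offset 1 + 4 = 5 and occupies 4 bytes.
Bytes at offsets 5..8: 46 6B 60 89.
Little-endian: lowest address holds the least-significant byte.
Reassemble most-significant byte first: 89 60 6B 46 → 0x89606B46.
0x89606B46 = 2304797510.

2304797510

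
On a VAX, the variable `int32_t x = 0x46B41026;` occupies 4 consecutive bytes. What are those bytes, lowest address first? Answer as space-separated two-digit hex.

Split into bytes (most-significant first): 46 B4 10 26.
Little-endian: lowest address holds the least-significant byte.
So at ascending addresses the bytes are 26 10 B4 46.

26 10 B4 46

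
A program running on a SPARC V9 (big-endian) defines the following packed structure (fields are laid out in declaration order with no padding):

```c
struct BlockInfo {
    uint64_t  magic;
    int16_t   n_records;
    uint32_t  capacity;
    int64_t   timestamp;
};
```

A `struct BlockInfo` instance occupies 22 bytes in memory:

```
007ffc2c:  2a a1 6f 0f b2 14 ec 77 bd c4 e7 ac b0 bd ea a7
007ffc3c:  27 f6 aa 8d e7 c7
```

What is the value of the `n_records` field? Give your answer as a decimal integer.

-16956

`n_records` follows `magic` (8 bytes), so it starts at byte offset 8 and occupies 2 bytes.
Bytes at offsets 8..9: BD C4.
In big-endian order the high byte comes first in memory.
The bytes are already most-significant first: 0xBDC4.
Top bit is set, so as a signed 16-bit value this is 0xBDC4 − 2^16 = -16956.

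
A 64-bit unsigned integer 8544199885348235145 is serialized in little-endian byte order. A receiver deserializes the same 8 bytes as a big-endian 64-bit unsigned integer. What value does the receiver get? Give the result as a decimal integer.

9900915087237485430

8544199885348235145 in 64-bit hexadecimal is 0x76931886D01D6789.
Stored little-endian, the bytes at ascending addresses are 89 67 1D D0 86 18 93 76.
Read back as big-endian, the last byte is least significant, giving 0x89671DD086189376.
0x89671DD086189376 = 9900915087237485430.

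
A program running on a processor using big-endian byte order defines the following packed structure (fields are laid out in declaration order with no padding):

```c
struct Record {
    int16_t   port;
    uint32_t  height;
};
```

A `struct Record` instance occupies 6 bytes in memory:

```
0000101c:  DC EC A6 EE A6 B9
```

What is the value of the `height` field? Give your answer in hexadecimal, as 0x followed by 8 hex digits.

0xA6EEA6B9

`height` follows `port` (2 bytes), so it starts at byte offset 2 and occupies 4 bytes.
Bytes at offsets 2..5: A6 EE A6 B9.
Big-endian stores the most-significant byte at the lowest address.
The bytes are already most-significant first: 0xA6EEA6B9.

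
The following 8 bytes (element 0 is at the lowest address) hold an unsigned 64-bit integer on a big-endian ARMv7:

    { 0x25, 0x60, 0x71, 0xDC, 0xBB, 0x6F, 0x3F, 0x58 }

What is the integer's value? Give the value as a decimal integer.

2693277770018930520

Big-endian: lowest address holds the most-significant byte.
The bytes are already most-significant first: 0x256071DCBB6F3F58.
0x256071DCBB6F3F58 = 2693277770018930520.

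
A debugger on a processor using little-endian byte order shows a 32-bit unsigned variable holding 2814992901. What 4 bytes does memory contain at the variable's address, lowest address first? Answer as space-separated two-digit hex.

05 62 C9 A7

2814992901 in hexadecimal, padded to 32 bits, is 0xA7C96205.
Split into bytes (most-significant first): A7 C9 62 05.
In little-endian order the low byte comes first in memory.
So at ascending addresses the bytes are 05 62 C9 A7.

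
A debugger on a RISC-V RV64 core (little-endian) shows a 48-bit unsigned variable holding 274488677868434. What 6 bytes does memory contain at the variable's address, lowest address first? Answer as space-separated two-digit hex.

92 A3 23 60 A5 F9

274488677868434 in hexadecimal, padded to 48 bits, is 0xF9A56023A392.
Split into bytes (most-significant first): F9 A5 60 23 A3 92.
In little-endian order the low byte comes first in memory.
So at ascending addresses the bytes are 92 A3 23 60 A5 F9.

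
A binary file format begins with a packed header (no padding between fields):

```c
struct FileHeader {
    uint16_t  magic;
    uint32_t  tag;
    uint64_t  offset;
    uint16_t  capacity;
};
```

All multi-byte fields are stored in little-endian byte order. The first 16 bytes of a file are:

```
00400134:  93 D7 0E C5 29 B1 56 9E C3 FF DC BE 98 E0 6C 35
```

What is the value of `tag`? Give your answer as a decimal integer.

`tag` follows `magic` (2 bytes), so it starts at byte offset 2 and occupies 4 bytes.
Bytes at offsets 2..5: 0E C5 29 B1.
Little-endian: lowest address holds the least-significant byte.
Reassemble most-significant byte first: B1 29 C5 0E → 0xB129C50E.
0xB129C50E = 2972304654.

2972304654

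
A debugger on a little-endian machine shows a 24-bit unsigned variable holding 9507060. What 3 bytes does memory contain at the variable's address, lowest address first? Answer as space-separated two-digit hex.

F4 10 91

9507060 in hexadecimal, padded to 24 bits, is 0x9110F4.
Split into bytes (most-significant first): 91 10 F4.
Little-endian: lowest address holds the least-significant byte.
So at ascending addresses the bytes are F4 10 91.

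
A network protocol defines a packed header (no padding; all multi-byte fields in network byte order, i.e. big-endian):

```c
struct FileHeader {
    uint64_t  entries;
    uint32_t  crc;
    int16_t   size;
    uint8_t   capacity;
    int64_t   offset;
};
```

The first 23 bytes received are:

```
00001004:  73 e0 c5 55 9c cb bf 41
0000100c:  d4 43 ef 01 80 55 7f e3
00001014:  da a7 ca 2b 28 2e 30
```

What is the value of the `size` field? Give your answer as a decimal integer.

`size` follows `entries` (8 B), `crc` (4 B), so it starts at offset 8 + 4 = 12 and occupies 2 bytes.
Bytes at offsets 12..13: 80 55.
Big-endian stores the most-significant byte at the lowest address.
The bytes are already most-significant first: 0x8055.
Top bit is set, so as a signed 16-bit value this is 0x8055 − 2^16 = -32683.

-32683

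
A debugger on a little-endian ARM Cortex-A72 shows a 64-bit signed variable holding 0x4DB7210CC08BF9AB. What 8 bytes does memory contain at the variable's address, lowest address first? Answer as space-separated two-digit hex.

AB F9 8B C0 0C 21 B7 4D

Split into bytes (most-significant first): 4D B7 21 0C C0 8B F9 AB.
Little-endian stores the least-significant byte at the lowest address.
So at ascending addresses the bytes are AB F9 8B C0 0C 21 B7 4D.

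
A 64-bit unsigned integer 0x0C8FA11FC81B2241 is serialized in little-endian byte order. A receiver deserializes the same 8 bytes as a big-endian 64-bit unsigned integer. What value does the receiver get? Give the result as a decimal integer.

Stored little-endian, the bytes at ascending addresses are 41 22 1B C8 1F A1 8F 0C.
Read back as big-endian, the last byte is least significant, giving 0x41221BC81FA18F0C.
0x41221BC81FA18F0C = 4693344308011568908.

4693344308011568908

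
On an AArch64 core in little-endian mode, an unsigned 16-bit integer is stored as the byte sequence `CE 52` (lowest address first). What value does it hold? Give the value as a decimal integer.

21198

In little-endian order the low byte comes first in memory.
Reassemble most-significant byte first: 52 CE → 0x52CE.
0x52CE = 21198.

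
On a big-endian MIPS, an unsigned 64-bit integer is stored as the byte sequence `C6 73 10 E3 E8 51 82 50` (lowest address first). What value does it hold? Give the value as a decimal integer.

14299791812872733264

In big-endian order the high byte comes first in memory.
The bytes are already most-significant first: 0xC67310E3E8518250.
0xC67310E3E8518250 = 14299791812872733264.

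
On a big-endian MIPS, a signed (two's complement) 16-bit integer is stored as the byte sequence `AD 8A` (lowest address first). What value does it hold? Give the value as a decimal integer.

-21110

In big-endian order the high byte comes first in memory.
The bytes are already most-significant first: 0xAD8A.
Top bit is set, so as a signed 16-bit value this is 0xAD8A − 2^16 = -21110.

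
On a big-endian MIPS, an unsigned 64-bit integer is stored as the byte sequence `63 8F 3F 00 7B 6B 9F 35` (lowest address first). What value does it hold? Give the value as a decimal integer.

Big-endian stores the most-significant byte at the lowest address.
The bytes are already most-significant first: 0x638F3F007B6B9F35.
0x638F3F007B6B9F35 = 7174022002727690037.

7174022002727690037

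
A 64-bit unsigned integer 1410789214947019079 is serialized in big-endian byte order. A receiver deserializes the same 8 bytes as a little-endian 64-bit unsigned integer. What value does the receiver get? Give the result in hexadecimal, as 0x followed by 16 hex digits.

1410789214947019079 in 64-bit hexadecimal is 0x13942150F9DE8947.
Stored big-endian, the bytes at ascending addresses are 13 94 21 50 F9 DE 89 47.
Read back as little-endian, the first byte is least significant, giving 0x4789DEF950219413.

0x4789DEF950219413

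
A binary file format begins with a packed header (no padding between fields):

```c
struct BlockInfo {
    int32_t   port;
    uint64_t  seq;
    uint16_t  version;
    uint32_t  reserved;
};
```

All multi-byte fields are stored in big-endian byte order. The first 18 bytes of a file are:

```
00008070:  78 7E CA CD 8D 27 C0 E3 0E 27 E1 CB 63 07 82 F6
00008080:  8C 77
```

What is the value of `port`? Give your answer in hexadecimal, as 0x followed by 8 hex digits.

`port` is the first field, at byte offset 0, occupying 4 bytes.
Bytes at offsets 0..3: 78 7E CA CD.
In big-endian order the high byte comes first in memory.
The bytes are already most-significant first: 0x787ECACD.

0x787ECACD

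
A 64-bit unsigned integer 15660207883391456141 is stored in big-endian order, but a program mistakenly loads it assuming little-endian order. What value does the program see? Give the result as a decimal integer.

10219601306586993881

15660207883391456141 in 64-bit hexadecimal is 0xD9543C193E51D38D.
Stored big-endian, the bytes at ascending addresses are D9 54 3C 19 3E 51 D3 8D.
Read back as little-endian, the first byte is least significant, giving 0x8DD3513E193C54D9.
0x8DD3513E193C54D9 = 10219601306586993881.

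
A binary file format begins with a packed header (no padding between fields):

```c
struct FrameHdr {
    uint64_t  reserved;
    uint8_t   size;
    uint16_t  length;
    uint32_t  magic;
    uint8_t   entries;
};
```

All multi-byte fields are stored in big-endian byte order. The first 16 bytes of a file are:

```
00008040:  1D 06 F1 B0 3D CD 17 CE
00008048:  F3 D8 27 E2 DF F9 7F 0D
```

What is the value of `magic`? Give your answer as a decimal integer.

3806329215

`magic` follows `reserved` (8 B), `size` (1 B), `length` (2 B), so it starts at offset 8 + 1 + 2 = 11 and occupies 4 bytes.
Bytes at offsets 11..14: E2 DF F9 7F.
Big-endian stores the most-significant byte at the lowest address.
The bytes are already most-significant first: 0xE2DFF97F.
0xE2DFF97F = 3806329215.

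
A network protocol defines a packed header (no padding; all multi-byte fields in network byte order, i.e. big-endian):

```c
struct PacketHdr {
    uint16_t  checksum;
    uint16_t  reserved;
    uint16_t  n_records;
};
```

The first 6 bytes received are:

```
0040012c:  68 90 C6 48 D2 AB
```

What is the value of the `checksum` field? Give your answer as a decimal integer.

26768

`checksum` is the first field, at byte offset 0, occupying 2 bytes.
Bytes at offsets 0..1: 68 90.
In big-endian order the high byte comes first in memory.
The bytes are already most-significant first: 0x6890.
0x6890 = 26768.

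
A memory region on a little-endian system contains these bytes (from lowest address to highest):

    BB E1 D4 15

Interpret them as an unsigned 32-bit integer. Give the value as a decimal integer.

366272955

Little-endian stores the least-significant byte at the lowest address.
Reassemble most-significant byte first: 15 D4 E1 BB → 0x15D4E1BB.
0x15D4E1BB = 366272955.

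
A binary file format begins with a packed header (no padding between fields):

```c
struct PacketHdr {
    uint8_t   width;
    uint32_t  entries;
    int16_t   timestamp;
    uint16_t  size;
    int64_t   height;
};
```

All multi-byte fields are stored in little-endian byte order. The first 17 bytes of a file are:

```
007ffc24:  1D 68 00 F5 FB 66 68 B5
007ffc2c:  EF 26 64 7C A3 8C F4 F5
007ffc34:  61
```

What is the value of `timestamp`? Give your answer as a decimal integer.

`timestamp` follows `width` (1 B), `entries` (4 B), so it starts at offset 1 + 4 = 5 and occupies 2 bytes.
Bytes at offsets 5..6: 66 68.
Little-endian stores the least-significant byte at the lowest address.
Reassemble most-significant byte first: 68 66 → 0x6866.
0x6866 = 26726.

26726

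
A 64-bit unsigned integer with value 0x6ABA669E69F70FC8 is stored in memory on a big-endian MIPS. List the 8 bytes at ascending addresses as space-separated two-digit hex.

6A BA 66 9E 69 F7 0F C8

Split into bytes (most-significant first): 6A BA 66 9E 69 F7 0F C8.
In big-endian order the high byte comes first in memory.
So the memory order matches the most-significant-first order: 6A BA 66 9E 69 F7 0F C8.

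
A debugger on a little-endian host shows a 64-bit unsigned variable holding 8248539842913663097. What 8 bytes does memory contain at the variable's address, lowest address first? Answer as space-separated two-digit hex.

79 78 86 D4 48 B3 78 72

8248539842913663097 in hexadecimal, padded to 64 bits, is 0x7278B348D4867879.
Split into bytes (most-significant first): 72 78 B3 48 D4 86 78 79.
Little-endian: lowest address holds the least-significant byte.
So at ascending addresses the bytes are 79 78 86 D4 48 B3 78 72.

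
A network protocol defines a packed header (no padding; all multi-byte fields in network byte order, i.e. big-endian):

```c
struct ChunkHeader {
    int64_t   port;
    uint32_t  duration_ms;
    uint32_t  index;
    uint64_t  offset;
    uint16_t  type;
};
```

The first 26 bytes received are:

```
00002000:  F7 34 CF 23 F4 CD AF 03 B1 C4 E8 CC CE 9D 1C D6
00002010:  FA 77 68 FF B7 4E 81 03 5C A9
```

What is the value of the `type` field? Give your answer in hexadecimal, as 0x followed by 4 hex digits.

0x5CA9

`type` follows `port` (8 B), `duration_ms` (4 B), `index` (4 B), `offset` (8 B), so it starts at offset 8 + 4 + 4 + 8 = 24 and occupies 2 bytes.
Bytes at offsets 24..25: 5C A9.
Big-endian stores the most-significant byte at the lowest address.
The bytes are already most-significant first: 0x5CA9.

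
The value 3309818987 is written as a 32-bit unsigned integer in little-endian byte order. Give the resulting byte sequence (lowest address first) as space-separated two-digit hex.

6B D4 47 C5

3309818987 in hexadecimal, padded to 32 bits, is 0xC547D46B.
Split into bytes (most-significant first): C5 47 D4 6B.
Little-endian stores the least-significant byte at the lowest address.
So at ascending addresses the bytes are 6B D4 47 C5.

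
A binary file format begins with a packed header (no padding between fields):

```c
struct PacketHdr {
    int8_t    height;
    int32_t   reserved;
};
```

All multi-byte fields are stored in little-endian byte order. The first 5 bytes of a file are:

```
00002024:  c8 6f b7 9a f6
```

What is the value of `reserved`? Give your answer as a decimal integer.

-157632657

`reserved` follows `height` (1 byte), so it starts at byte offset 1 and occupies 4 bytes.
Bytes at offsets 1..4: 6F B7 9A F6.
Little-endian: lowest address holds the least-significant byte.
Reassemble most-significant byte first: F6 9A B7 6F → 0xF69AB76F.
Top bit is set, so as a signed 32-bit value this is 0xF69AB76F − 2^32 = -157632657.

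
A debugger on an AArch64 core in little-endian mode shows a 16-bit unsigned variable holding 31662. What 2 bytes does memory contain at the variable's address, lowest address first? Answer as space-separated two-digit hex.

AE 7B

31662 in hexadecimal, padded to 16 bits, is 0x7BAE.
Split into bytes (most-significant first): 7B AE.
In little-endian order the low byte comes first in memory.
So at ascending addresses the bytes are AE 7B.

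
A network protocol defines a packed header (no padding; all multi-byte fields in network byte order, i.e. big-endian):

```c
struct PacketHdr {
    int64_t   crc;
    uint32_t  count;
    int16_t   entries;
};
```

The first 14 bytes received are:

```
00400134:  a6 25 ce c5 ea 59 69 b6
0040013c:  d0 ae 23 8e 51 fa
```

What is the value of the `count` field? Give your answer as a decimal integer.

`count` follows `crc` (8 bytes), so it starts at byte offset 8 and occupies 4 bytes.
Bytes at offsets 8..11: D0 AE 23 8E.
Big-endian: lowest address holds the most-significant byte.
The bytes are already most-significant first: 0xD0AE238E.
0xD0AE238E = 3501073294.

3501073294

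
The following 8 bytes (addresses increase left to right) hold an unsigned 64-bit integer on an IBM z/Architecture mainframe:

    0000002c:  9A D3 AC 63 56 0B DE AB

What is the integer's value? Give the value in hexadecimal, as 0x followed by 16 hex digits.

Big-endian stores the most-significant byte at the lowest address.
The bytes are already most-significant first: 0x9AD3AC63560BDEAB.

0x9AD3AC63560BDEAB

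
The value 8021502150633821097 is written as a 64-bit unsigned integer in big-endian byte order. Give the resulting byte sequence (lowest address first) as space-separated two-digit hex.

8021502150633821097 in hexadecimal, padded to 64 bits, is 0x6F5219B4CD8F93A9.
Split into bytes (most-significant first): 6F 52 19 B4 CD 8F 93 A9.
In big-endian order the high byte comes first in memory.
So the memory order matches the most-significant-first order: 6F 52 19 B4 CD 8F 93 A9.

6F 52 19 B4 CD 8F 93 A9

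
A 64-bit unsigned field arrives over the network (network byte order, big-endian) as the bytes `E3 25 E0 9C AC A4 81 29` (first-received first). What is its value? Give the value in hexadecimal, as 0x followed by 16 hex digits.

Big-endian stores the most-significant byte at the lowest address.
The bytes are already most-significant first: 0xE325E09CACA48129.

0xE325E09CACA48129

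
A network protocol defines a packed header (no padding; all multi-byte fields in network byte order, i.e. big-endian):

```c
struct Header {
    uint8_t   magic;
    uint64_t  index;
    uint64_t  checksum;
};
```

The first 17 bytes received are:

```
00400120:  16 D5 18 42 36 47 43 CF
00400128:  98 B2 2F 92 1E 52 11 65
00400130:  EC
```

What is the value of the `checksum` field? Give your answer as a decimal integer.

`checksum` follows `magic` (1 B), `index` (8 B), so it starts at offset 1 + 8 = 9 and occupies 8 bytes.
Bytes at offsets 9..16: B2 2F 92 1E 52 11 65 EC.
Big-endian stores the most-significant byte at the lowest address.
The bytes are already most-significant first: 0xB22F921E521165EC.
0xB22F921E521165EC = 12839641721580119532.

12839641721580119532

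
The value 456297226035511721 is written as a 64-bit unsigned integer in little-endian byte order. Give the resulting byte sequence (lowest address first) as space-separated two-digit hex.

456297226035511721 in hexadecimal, padded to 64 bits, is 0x065517E8D5D7C1A9.
Split into bytes (most-significant first): 06 55 17 E8 D5 D7 C1 A9.
Little-endian stores the least-significant byte at the lowest address.
So at ascending addresses the bytes are A9 C1 D7 D5 E8 17 55 06.

A9 C1 D7 D5 E8 17 55 06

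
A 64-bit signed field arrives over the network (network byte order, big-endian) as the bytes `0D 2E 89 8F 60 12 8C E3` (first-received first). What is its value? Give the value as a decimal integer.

Big-endian: lowest address holds the most-significant byte.
The bytes are already most-significant first: 0x0D2E898F60128CE3.
0x0D2E898F60128CE3 = 949847820306910435.

949847820306910435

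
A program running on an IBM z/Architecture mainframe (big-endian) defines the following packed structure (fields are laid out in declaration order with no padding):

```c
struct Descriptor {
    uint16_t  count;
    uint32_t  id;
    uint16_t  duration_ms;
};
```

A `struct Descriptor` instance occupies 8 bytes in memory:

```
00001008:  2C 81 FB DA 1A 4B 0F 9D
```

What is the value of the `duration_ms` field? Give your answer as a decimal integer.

`duration_ms` follows `count` (2 B), `id` (4 B), so it starts at offset 2 + 4 = 6 and occupies 2 bytes.
Bytes at offsets 6..7: 0F 9D.
Big-endian: lowest address holds the most-significant byte.
The bytes are already most-significant first: 0x0F9D.
0x0F9D = 3997.

3997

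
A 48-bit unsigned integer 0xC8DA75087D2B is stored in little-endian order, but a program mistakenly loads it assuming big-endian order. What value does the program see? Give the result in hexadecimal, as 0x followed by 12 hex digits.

0x2B7D0875DAC8

Stored little-endian, the bytes at ascending addresses are 2B 7D 08 75 DA C8.
Read back as big-endian, the last byte is least significant, giving 0x2B7D0875DAC8.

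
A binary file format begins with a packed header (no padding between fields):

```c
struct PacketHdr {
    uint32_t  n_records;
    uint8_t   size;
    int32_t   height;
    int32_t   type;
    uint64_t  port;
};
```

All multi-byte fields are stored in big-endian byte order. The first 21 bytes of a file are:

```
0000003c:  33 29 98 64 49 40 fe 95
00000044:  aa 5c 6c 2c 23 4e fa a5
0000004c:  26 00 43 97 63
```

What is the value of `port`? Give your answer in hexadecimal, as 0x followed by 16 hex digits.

0x4EFAA52600439763

`port` follows `n_records` (4 B), `size` (1 B), `height` (4 B), `type` (4 B), so it starts at offset 4 + 1 + 4 + 4 = 13 and occupies 8 bytes.
Bytes at offsets 13..20: 4E FA A5 26 00 43 97 63.
Big-endian: lowest address holds the most-significant byte.
The bytes are already most-significant first: 0x4EFAA52600439763.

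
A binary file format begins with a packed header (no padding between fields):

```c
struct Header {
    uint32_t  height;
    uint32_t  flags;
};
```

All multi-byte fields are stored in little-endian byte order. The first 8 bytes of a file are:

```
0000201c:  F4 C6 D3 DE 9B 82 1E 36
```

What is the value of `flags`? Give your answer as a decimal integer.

907969179

`flags` follows `height` (4 bytes), so it starts at byte offset 4 and occupies 4 bytes.
Bytes at offsets 4..7: 9B 82 1E 36.
Little-endian stores the least-significant byte at the lowest address.
Reassemble most-significant byte first: 36 1E 82 9B → 0x361E829B.
0x361E829B = 907969179.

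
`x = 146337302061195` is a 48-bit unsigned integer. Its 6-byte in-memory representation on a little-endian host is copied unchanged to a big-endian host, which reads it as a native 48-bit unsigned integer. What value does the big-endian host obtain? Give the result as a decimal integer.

146337302061195 in 48-bit hexadecimal is 0x8517CEE8208B.
Stored little-endian, the bytes at ascending addresses are 8B 20 E8 CE 17 85.
Read back as big-endian, the last byte is least significant, giving 0x8B20E8CE1785.
0x8B20E8CE1785 = 152973461034885.

152973461034885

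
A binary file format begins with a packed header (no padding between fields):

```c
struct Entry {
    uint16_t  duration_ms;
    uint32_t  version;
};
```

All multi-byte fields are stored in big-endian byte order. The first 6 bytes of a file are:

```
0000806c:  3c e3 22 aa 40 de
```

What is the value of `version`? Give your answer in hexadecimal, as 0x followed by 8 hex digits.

`version` follows `duration_ms` (2 bytes), so it starts at byte offset 2 and occupies 4 bytes.
Bytes at offsets 2..5: 22 AA 40 DE.
Big-endian: lowest address holds the most-significant byte.
The bytes are already most-significant first: 0x22AA40DE.

0x22AA40DE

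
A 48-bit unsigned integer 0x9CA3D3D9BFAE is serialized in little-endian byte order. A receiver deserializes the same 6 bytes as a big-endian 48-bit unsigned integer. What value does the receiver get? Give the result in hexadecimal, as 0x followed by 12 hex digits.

Stored little-endian, the bytes at ascending addresses are AE BF D9 D3 A3 9C.
Read back as big-endian, the last byte is least significant, giving 0xAEBFD9D3A39C.

0xAEBFD9D3A39C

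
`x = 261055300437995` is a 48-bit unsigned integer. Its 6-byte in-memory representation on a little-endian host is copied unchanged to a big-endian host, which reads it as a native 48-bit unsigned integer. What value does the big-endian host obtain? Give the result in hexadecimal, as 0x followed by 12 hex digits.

0xEB0773AC6DED

261055300437995 in 48-bit hexadecimal is 0xED6DAC7307EB.
Stored little-endian, the bytes at ascending addresses are EB 07 73 AC 6D ED.
Read back as big-endian, the last byte is least significant, giving 0xEB0773AC6DED.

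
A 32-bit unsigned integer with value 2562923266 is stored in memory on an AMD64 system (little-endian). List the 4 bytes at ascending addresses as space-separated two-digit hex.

02 1B C3 98

2562923266 in hexadecimal, padded to 32 bits, is 0x98C31B02.
Split into bytes (most-significant first): 98 C3 1B 02.
Little-endian stores the least-significant byte at the lowest address.
So at ascending addresses the bytes are 02 1B C3 98.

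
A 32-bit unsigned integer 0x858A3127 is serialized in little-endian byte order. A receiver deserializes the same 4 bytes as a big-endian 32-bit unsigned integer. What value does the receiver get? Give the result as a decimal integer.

Stored little-endian, the bytes at ascending addresses are 27 31 8A 85.
Read back as big-endian, the last byte is least significant, giving 0x27318A85.
0x27318A85 = 657558149.

657558149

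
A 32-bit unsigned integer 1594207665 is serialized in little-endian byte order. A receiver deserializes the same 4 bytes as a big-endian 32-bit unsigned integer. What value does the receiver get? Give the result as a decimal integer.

1594207665 in 32-bit hexadecimal is 0x5F05ADB1.
Stored little-endian, the bytes at ascending addresses are B1 AD 05 5F.
Read back as big-endian, the last byte is least significant, giving 0xB1AD055F.
0xB1AD055F = 2980906335.

2980906335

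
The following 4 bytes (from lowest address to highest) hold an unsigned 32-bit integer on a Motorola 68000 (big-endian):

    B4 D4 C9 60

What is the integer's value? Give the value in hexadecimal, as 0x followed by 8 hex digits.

0xB4D4C960

In big-endian order the high byte comes first in memory.
The bytes are already most-significant first: 0xB4D4C960.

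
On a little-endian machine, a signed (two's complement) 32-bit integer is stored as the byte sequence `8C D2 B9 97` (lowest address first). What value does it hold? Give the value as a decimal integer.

In little-endian order the low byte comes first in memory.
Reassemble most-significant byte first: 97 B9 D2 8C → 0x97B9D28C.
Top bit is set, so as a signed 32-bit value this is 0x97B9D28C − 2^32 = -1749429620.

-1749429620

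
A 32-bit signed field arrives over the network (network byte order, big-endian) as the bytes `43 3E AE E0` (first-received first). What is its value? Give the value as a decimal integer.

In big-endian order the high byte comes first in memory.
The bytes are already most-significant first: 0x433EAEE0.
0x433EAEE0 = 1128181472.

1128181472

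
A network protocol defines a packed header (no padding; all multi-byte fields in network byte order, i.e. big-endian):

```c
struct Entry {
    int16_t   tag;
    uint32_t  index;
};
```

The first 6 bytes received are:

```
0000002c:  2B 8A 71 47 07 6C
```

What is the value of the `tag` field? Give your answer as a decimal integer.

`tag` is the first field, at byte offset 0, occupying 2 bytes.
Bytes at offsets 0..1: 2B 8A.
Big-endian stores the most-significant byte at the lowest address.
The bytes are already most-significant first: 0x2B8A.
0x2B8A = 11146.

11146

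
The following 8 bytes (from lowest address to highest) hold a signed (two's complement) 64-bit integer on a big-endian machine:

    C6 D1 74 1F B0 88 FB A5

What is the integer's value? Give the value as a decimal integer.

-4120384504612717659

Big-endian: lowest address holds the most-significant byte.
The bytes are already most-significant first: 0xC6D1741FB088FBA5.
Top bit is set, so as a signed 64-bit value this is 0xC6D1741FB088FBA5 − 2^64 = -4120384504612717659.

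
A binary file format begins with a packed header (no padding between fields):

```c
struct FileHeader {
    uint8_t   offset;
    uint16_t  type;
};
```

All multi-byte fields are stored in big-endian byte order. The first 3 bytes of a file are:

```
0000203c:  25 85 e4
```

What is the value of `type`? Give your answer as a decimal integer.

34276

`type` follows `offset` (1 byte), so it starts at byte offset 1 and occupies 2 bytes.
Bytes at offsets 1..2: 85 E4.
Big-endian stores the most-significant byte at the lowest address.
The bytes are already most-significant first: 0x85E4.
0x85E4 = 34276.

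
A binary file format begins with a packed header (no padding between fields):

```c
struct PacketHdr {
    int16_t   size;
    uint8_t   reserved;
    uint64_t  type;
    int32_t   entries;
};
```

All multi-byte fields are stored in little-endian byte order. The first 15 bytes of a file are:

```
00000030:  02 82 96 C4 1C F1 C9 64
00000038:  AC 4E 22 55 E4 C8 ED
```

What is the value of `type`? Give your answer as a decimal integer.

2472102794357710020

`type` follows `size` (2 B), `reserved` (1 B), so it starts at offset 2 + 1 = 3 and occupies 8 bytes.
Bytes at offsets 3..10: C4 1C F1 C9 64 AC 4E 22.
In little-endian order the low byte comes first in memory.
Reassemble most-significant byte first: 22 4E AC 64 C9 F1 1C C4 → 0x224EAC64C9F11CC4.
0x224EAC64C9F11CC4 = 2472102794357710020.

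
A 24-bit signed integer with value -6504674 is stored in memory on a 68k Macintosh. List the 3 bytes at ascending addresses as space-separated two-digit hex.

9C BF 1E

Two's complement of -6504674 in 24 bits: 6504674 = 0x6340E2; invert → 0x9CBF1D; add 1 → 0x9CBF1E.
Split into bytes (most-significant first): 9C BF 1E.
Big-endian: lowest address holds the most-significant byte.
So the memory order matches the most-significant-first order: 9C BF 1E.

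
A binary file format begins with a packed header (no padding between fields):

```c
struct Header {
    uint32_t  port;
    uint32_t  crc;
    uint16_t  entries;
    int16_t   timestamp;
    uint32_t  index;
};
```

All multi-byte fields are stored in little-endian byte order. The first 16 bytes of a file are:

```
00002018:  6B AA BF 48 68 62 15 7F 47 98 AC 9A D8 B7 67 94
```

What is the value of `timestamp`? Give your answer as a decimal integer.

-25940

`timestamp` follows `port` (4 B), `crc` (4 B), `entries` (2 B), so it starts at offset 4 + 4 + 2 = 10 and occupies 2 bytes.
Bytes at offsets 10..11: AC 9A.
In little-endian order the low byte comes first in memory.
Reassemble most-significant byte first: 9A AC → 0x9AAC.
Top bit is set, so as a signed 16-bit value this is 0x9AAC − 2^16 = -25940.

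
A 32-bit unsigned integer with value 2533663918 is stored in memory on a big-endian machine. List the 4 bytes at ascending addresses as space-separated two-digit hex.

2533663918 in hexadecimal, padded to 32 bits, is 0x9704A4AE.
Split into bytes (most-significant first): 97 04 A4 AE.
Big-endian: lowest address holds the most-significant byte.
So the memory order matches the most-significant-first order: 97 04 A4 AE.

97 04 A4 AE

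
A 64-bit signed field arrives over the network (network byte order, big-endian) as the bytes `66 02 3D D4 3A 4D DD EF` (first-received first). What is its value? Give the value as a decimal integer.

7350505523542613487

In big-endian order the high byte comes first in memory.
The bytes are already most-significant first: 0x66023DD43A4DDDEF.
0x66023DD43A4DDDEF = 7350505523542613487.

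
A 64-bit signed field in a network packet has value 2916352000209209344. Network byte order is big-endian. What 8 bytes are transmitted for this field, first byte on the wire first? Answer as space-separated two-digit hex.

2916352000209209344 in hexadecimal, padded to 64 bits, is 0x2878F6B154784800.
Split into bytes (most-significant first): 28 78 F6 B1 54 78 48 00.
Big-endian stores the most-significant byte at the lowest address.
So the memory order matches the most-significant-first order: 28 78 F6 B1 54 78 48 00.

28 78 F6 B1 54 78 48 00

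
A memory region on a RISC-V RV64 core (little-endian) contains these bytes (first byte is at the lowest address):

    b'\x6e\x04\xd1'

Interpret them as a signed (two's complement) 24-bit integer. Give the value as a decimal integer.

Little-endian: lowest address holds the least-significant byte.
Reassemble most-significant byte first: D1 04 6E → 0xD1046E.
Top bit is set, so as a signed 24-bit value this is 0xD1046E − 2^24 = -3079058.

-3079058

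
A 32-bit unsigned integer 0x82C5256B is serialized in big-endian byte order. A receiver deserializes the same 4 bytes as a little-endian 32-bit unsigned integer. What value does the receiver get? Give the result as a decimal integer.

Stored big-endian, the bytes at ascending addresses are 82 C5 25 6B.
Read back as little-endian, the first byte is least significant, giving 0x6B25C582.
0x6B25C582 = 1797637506.

1797637506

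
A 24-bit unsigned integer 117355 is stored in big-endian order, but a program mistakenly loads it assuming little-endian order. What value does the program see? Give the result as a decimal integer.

117355 in 24-bit hexadecimal is 0x01CA6B.
Stored big-endian, the bytes at ascending addresses are 01 CA 6B.
Read back as little-endian, the first byte is least significant, giving 0x6BCA01.
0x6BCA01 = 7064065.

7064065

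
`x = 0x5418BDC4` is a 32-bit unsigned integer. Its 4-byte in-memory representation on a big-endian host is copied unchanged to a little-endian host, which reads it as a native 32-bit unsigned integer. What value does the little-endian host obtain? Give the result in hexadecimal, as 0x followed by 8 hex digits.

0xC4BD1854

Stored big-endian, the bytes at ascending addresses are 54 18 BD C4.
Read back as little-endian, the first byte is least significant, giving 0xC4BD1854.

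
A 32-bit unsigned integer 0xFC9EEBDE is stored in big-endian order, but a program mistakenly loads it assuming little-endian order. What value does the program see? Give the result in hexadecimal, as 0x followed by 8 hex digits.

Stored big-endian, the bytes at ascending addresses are FC 9E EB DE.
Read back as little-endian, the first byte is least significant, giving 0xDEEB9EFC.

0xDEEB9EFC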